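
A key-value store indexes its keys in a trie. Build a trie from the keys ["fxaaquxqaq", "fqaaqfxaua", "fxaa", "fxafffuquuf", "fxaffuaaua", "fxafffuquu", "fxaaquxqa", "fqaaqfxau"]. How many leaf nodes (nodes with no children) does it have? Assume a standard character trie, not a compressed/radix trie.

4

A leaf is a node with no children — equivalently, the end of a word that is not a proper prefix of any other stored word.
Those words: "fqaaqfxaua", "fxaaquxqaq", "fxafffuquuf", "fxaffuaaua"
Leaf count: 4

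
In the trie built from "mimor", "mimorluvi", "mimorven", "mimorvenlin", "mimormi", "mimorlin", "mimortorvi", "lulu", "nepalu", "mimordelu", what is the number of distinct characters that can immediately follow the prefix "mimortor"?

Follow the path "mimortor" to its node, then look at its outgoing edges.
Characters that immediately follow "mimortor" among the stored strings: {v}.
That node has 1 child edge.

1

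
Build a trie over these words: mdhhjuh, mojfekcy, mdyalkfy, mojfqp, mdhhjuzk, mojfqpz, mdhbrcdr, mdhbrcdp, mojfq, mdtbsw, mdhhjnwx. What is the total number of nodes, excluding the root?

38

Trie structure (* marks end of a word):
(root)
└─ m
   ├─ d
   │  ├─ h
   │  │  ├─ b
   │  │  │  └─ r
   │  │  │     └─ c
   │  │  │        └─ d
   │  │  │           ├─ p *
   │  │  │           └─ r *
   │  │  └─ h
   │  │     └─ j
   │  │        ├─ n
   │  │        │  └─ w
   │  │        │     └─ x *
   │  │        └─ u
   │  │           ├─ h *
   │  │           └─ z
   │  │              └─ k *
   │  ├─ t
   │  │  └─ b
   │  │     └─ s
   │  │        └─ w *
   │  └─ y
   │     └─ a
   │        └─ l
   │           └─ k
   │              └─ f
   │                 └─ y *
   └─ o
      └─ j
         └─ f
            ├─ e
            │  └─ k
            │     └─ c
            │        └─ y *
            └─ q *
               └─ p *
                  └─ z *
Counting every labelled node above: 38.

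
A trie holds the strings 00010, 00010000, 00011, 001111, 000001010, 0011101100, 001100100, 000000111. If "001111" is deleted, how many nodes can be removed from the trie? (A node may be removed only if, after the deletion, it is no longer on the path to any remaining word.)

Walk "001111" from the leaf back toward the root, removing each node that no remaining word uses.
The suffix "1" (1 node) is used only by "001111"; the node for "00111" still has the child "0", so pruning stops there.
Nodes removed: 1

1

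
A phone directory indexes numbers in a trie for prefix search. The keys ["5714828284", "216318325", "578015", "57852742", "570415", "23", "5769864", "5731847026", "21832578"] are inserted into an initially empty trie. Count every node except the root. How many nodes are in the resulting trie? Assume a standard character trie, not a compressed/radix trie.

52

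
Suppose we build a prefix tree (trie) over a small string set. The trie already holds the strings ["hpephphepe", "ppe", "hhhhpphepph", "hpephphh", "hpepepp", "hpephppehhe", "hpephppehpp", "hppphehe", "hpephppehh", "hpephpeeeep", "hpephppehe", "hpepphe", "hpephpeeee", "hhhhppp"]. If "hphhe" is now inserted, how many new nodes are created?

Walking "hphhe" from the root, the first 2 characters ("hp") follow existing edges; "h" is the first miss.
New nodes needed: |"hphhe"| − 2 = 5 − 2 = 3.

3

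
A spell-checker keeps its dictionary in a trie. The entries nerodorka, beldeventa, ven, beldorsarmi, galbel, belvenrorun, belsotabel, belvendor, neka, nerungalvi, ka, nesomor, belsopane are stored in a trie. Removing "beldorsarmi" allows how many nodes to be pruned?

Walk "beldorsarmi" from the leaf back toward the root, removing each node that no remaining word uses.
The suffix "orsarmi" (7 nodes) is used only by "beldorsarmi"; the node for "beld" still has the child "e", so pruning stops there.
Nodes removed: 7

7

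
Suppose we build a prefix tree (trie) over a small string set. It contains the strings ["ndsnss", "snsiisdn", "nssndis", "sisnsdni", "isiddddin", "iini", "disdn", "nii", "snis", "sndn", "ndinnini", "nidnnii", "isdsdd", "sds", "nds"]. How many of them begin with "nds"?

2

Traverse to the node for "nds", then collect every word in that subtree.
Words under "nds": nds, ndsnss
Count: 2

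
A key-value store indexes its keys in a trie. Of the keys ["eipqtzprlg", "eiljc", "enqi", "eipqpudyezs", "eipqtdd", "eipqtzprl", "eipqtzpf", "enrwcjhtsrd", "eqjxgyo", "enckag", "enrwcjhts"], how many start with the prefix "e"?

11

Walk to "e"; the words in its subtree are exactly those with that prefix.
Matches: "eiljc", "eipqpudyezs", "eipqtdd", "eipqtzpf", "eipqtzprl", "eipqtzprlg", "enckag", "enqi", "enrwcjhts", "enrwcjhtsrd", "eqjxgyo"
Count: 11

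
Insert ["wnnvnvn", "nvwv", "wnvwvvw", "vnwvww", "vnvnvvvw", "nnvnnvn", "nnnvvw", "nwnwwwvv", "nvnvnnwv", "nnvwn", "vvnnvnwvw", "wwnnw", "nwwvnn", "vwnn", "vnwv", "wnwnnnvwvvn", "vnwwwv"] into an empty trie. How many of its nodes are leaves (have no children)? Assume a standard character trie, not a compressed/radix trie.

16

A leaf is a node with no children — equivalently, the end of a word that is not a proper prefix of any other stored word.
Those words: "nnnvvw", "nnvnnvn", "nnvwn", "nvnvnnwv", "nvwv", "nwnwwwvv", "nwwvnn", "vnvnvvvw", "vnwvww", "vnwwwv", "vvnnvnwvw", "vwnn", "wnnvnvn", "wnvwvvw", "wnwnnnvwvvn", "wwnnw"
Leaf count: 16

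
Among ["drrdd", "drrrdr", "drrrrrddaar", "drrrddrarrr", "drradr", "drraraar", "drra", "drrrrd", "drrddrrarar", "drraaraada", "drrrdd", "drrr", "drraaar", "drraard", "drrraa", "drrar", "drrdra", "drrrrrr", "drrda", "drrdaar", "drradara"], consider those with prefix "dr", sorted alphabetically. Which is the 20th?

Words with prefix "dr", in lexicographic order: "drra", "drraaar", "drraaraada", "drraard", "drradara", "drradr", "drrar", "drraraar", "drrda", "drrdaar", "drrdd", "drrddrrarar", "drrdra", "drrr", "drrraa", "drrrdd", "drrrddrarrr", "drrrdr", "drrrrd", "drrrrrddaar", "drrrrrr"
Position 20: drrrrrddaar

drrrrrddaar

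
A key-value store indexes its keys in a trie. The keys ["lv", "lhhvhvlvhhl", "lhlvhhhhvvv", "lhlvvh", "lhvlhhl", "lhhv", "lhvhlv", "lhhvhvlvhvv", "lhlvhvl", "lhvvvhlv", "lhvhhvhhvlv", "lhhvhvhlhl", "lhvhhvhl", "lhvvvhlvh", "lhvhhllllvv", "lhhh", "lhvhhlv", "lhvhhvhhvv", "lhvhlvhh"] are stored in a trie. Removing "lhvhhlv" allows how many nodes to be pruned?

1

Walk "lhvhhlv" from the leaf back toward the root, removing each node that no remaining word uses.
The suffix "v" (1 node) is used only by "lhvhhlv"; the node for "lhvhhl" still has the child "l", so pruning stops there.
Nodes removed: 1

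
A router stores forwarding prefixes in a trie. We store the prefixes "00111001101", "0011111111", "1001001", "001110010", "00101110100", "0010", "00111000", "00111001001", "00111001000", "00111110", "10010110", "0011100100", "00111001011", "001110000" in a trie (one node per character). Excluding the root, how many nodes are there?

43

Trace insertions, counting only characters that open a new branch:
  "00111001101" → 11 new (0, 0, 1, 1, 1, 0, 0, 1, 1, 0, 1)
  "0011111111" → prefix "00111" already present; 5 new (1, 1, 1, 1, 1)
  "1001001" → 7 new (1, 0, 0, 1, 0, 0, 1)
  "001110010" → prefix "00111001" already present; 1 new (0)
  "00101110100" → prefix "001" already present; 8 new (0, 1, 1, 1, 0, 1, 0, 0)
  "0010" → prefix "0010" already present; 0 new (none)
  "00111000" → prefix "0011100" already present; 1 new (0)
  "00111001001" → prefix "001110010" already present; 2 new (0, 1)
  "00111001000" → prefix "0011100100" already present; 1 new (0)
  "00111110" → prefix "0011111" already present; 1 new (0)
  "10010110" → prefix "10010" already present; 3 new (1, 1, 0)
  "0011100100" → prefix "0011100100" already present; 0 new (none)
  "00111001011" → prefix "001110010" already present; 2 new (1, 1)
  "001110000" → prefix "00111000" already present; 1 new (0)
Total nodes = 11 + 5 + 7 + 1 + 8 + 0 + 1 + 2 + 1 + 1 + 3 + 0 + 2 + 1 = 43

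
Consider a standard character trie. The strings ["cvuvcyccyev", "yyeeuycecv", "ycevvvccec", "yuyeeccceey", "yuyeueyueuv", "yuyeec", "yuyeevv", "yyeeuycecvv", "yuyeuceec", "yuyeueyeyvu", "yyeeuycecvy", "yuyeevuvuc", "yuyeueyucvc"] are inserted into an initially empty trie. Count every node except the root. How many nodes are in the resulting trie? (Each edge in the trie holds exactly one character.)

66

For each word, the new-node count is its length minus the longest prefix already in the trie:
  "cvuvcyccyev" → 11 new (c, v, u, v, c, y, c, c, y, e, v)
  "yyeeuycecv" → 10 new (y, y, e, e, u, y, c, e, c, v)
  "ycevvvccec" → prefix "y" already present; 9 new (c, e, v, v, v, c, c, e, c)
  "yuyeeccceey" → prefix "y" already present; 10 new (u, y, e, e, c, c, c, e, e, y)
  "yuyeueyueuv" → prefix "yuye" already present; 7 new (u, e, y, u, e, u, v)
  "yuyeec" → prefix "yuyeec" already present; 0 new (none)
  "yuyeevv" → prefix "yuyee" already present; 2 new (v, v)
  "yyeeuycecvv" → prefix "yyeeuycecv" already present; 1 new (v)
  "yuyeuceec" → prefix "yuyeu" already present; 4 new (c, e, e, c)
  "yuyeueyeyvu" → prefix "yuyeuey" already present; 4 new (e, y, v, u)
  "yyeeuycecvy" → prefix "yyeeuycecv" already present; 1 new (y)
  "yuyeevuvuc" → prefix "yuyeev" already present; 4 new (u, v, u, c)
  "yuyeueyucvc" → prefix "yuyeueyu" already present; 3 new (c, v, c)
Total nodes = 11 + 10 + 9 + 10 + 7 + 0 + 2 + 1 + 4 + 4 + 1 + 4 + 3 = 66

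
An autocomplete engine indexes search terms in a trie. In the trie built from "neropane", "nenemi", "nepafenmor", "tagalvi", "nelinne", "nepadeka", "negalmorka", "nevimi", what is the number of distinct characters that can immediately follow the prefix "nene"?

1

Follow the path "nene" to its node, then look at its outgoing edges.
Characters that immediately follow "nene" among the stored strings: {m}.
That node has 1 child edge.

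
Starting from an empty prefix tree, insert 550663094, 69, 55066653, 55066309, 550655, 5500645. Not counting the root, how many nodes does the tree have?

20

Count nodes per top-level branch (shared prefixes stored once):
  '5'-branch (5500645, 550655, 55066309, 550663094, 55066653): 18 nodes
  '6'-branch (69): 2 nodes
Sum: 20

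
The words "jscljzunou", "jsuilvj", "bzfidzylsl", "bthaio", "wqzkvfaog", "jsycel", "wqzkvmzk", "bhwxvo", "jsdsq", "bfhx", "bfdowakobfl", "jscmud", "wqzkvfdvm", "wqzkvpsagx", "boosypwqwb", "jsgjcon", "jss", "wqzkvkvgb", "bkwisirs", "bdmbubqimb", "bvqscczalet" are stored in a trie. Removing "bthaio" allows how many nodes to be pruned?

Walk "bthaio" from the leaf back toward the root, removing each node that no remaining word uses.
The suffix "thaio" (5 nodes) is used only by "bthaio"; the node for "b" still has the child "z", so pruning stops there.
Nodes removed: 5

5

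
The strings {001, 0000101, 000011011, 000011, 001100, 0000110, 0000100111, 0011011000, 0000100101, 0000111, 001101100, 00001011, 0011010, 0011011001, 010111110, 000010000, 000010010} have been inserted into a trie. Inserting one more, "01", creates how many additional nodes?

Every character of "01" already lies on an existing path (it is a prefix of some stored word).
No new nodes are needed: 0.

0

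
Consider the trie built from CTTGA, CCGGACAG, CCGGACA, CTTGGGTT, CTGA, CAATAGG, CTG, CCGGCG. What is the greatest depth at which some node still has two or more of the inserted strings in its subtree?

7

Equivalently: take the maximum, over all pairs, of their longest common prefix length.
e.g. "CCGGACA" and "CCGGACAG" share the prefix "CCGGACA" of length 7; no pair shares a longer one.
Longest shared-prefix length: 7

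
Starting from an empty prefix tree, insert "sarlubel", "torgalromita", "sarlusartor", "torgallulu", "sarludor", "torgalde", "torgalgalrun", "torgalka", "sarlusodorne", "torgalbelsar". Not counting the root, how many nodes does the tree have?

For each word, the new-node count is its length minus the longest prefix already in the trie:
  "sarlubel" → 8 new (s, a, r, l, u, b, e, l)
  "torgalromita" → 12 new (t, o, r, g, a, l, r, o, m, i, t, a)
  "sarlusartor" → prefix "sarlu" already present; 6 new (s, a, r, t, o, r)
  "torgallulu" → prefix "torgal" already present; 4 new (l, u, l, u)
  "sarludor" → prefix "sarlu" already present; 3 new (d, o, r)
  "torgalde" → prefix "torgal" already present; 2 new (d, e)
  "torgalgalrun" → prefix "torgal" already present; 6 new (g, a, l, r, u, n)
  "torgalka" → prefix "torgal" already present; 2 new (k, a)
  "sarlusodorne" → prefix "sarlus" already present; 6 new (o, d, o, r, n, e)
  "torgalbelsar" → prefix "torgal" already present; 6 new (b, e, l, s, a, r)
Total nodes = 8 + 12 + 6 + 4 + 3 + 2 + 6 + 2 + 6 + 6 = 55

55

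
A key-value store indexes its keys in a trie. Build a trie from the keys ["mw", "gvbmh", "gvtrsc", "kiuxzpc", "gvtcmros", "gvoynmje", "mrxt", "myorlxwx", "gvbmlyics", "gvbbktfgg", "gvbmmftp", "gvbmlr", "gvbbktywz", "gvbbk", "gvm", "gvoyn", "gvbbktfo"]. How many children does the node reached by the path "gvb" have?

2

The children of the "gvb" node are the distinct next characters among strings starting with "gvb".
Characters that immediately follow "gvb" among the stored strings: {b, m}.
That node has 2 child edges.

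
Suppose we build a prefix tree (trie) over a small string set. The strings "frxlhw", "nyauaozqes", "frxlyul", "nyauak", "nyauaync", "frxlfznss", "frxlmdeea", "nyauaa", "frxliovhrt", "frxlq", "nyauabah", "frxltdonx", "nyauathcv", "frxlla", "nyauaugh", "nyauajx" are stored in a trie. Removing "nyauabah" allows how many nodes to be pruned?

3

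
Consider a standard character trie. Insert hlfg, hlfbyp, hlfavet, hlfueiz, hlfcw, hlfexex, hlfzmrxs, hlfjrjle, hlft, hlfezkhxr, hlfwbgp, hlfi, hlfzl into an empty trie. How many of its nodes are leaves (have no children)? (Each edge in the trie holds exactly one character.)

13

Leaves are exactly the stored words that no other stored word extends.
Those words: "hlfavet", "hlfbyp", "hlfcw", "hlfexex", "hlfezkhxr", "hlfg", "hlfi", "hlfjrjle", "hlft", "hlfueiz", "hlfwbgp", "hlfzl", "hlfzmrxs"
Leaf count: 13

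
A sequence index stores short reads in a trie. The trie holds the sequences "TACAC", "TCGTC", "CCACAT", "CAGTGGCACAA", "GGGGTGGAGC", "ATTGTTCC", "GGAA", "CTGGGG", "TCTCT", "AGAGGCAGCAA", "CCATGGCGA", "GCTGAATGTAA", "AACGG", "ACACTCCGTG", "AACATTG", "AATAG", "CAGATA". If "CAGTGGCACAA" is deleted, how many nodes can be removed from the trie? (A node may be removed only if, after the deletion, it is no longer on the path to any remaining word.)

A node on "CAGTGGCACAA"'s path can go only if nothing else ends at it or branches off below it.
The suffix "TGGCACAA" (8 nodes) is used only by "CAGTGGCACAA"; the node for "CAG" still has the child "A", so pruning stops there.
Nodes removed: 8

8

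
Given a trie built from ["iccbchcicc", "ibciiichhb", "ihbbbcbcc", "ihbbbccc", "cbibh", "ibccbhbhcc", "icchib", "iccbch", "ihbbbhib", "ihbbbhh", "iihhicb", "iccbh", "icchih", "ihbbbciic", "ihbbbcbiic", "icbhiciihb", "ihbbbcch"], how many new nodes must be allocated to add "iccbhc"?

1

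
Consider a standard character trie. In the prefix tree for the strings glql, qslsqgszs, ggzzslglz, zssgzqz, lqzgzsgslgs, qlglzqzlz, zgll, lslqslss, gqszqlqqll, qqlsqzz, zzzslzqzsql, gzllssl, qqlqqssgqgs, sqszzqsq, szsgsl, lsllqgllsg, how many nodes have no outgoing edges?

Leaves are exactly the stored words that no other stored word extends.
Those words: "ggzzslglz", "glql", "gqszqlqqll", "gzllssl", "lqzgzsgslgs", "lsllqgllsg", "lslqslss", "qlglzqzlz", "qqlqqssgqgs", "qqlsqzz", "qslsqgszs", "sqszzqsq", "szsgsl", "zgll", "zssgzqz", "zzzslzqzsql"
Leaf count: 16

16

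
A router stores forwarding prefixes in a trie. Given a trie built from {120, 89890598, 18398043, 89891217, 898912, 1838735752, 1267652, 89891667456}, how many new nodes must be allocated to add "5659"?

4

Nothing in the trie begins with "5"; the whole of "5659" is new.
4 − 0 = 4 new nodes.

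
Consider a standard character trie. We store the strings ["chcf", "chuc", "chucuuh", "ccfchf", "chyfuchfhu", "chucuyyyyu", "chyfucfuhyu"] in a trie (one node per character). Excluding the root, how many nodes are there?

For each word, the new-node count is its length minus the longest prefix already in the trie:
  "chcf" → 4 new (c, h, c, f)
  "chuc" → prefix "ch" already present; 2 new (u, c)
  "chucuuh" → prefix "chuc" already present; 3 new (u, u, h)
  "ccfchf" → prefix "c" already present; 5 new (c, f, c, h, f)
  "chyfuchfhu" → prefix "ch" already present; 8 new (y, f, u, c, h, f, h, u)
  "chucuyyyyu" → prefix "chucu" already present; 5 new (y, y, y, y, u)
  "chyfucfuhyu" → prefix "chyfuc" already present; 5 new (f, u, h, y, u)
Total nodes = 4 + 2 + 3 + 5 + 8 + 5 + 5 = 32

32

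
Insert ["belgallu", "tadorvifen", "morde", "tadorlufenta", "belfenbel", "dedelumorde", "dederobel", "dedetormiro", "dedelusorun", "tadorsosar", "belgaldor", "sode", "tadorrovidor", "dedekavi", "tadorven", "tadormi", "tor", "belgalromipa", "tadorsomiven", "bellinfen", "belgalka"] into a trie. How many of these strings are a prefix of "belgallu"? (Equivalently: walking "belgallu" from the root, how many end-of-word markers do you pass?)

1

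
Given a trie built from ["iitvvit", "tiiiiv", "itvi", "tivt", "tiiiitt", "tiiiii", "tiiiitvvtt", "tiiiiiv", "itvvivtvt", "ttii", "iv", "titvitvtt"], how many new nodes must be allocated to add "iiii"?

"ii" is already a path in the trie; the remaining "ii" must be added.
Each of the 2 remaining characters creates one node.

2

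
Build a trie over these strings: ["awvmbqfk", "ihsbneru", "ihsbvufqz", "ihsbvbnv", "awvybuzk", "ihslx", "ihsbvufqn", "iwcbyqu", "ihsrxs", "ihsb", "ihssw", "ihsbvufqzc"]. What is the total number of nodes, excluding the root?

For each word, the new-node count is its length minus the longest prefix already in the trie:
  "awvmbqfk" → 8 new (a, w, v, m, b, q, f, k)
  "ihsbneru" → 8 new (i, h, s, b, n, e, r, u)
  "ihsbvufqz" → prefix "ihsb" already present; 5 new (v, u, f, q, z)
  "ihsbvbnv" → prefix "ihsbv" already present; 3 new (b, n, v)
  "awvybuzk" → prefix "awv" already present; 5 new (y, b, u, z, k)
  "ihslx" → prefix "ihs" already present; 2 new (l, x)
  "ihsbvufqn" → prefix "ihsbvufq" already present; 1 new (n)
  "iwcbyqu" → prefix "i" already present; 6 new (w, c, b, y, q, u)
  "ihsrxs" → prefix "ihs" already present; 3 new (r, x, s)
  "ihsb" → prefix "ihsb" already present; 0 new (none)
  "ihssw" → prefix "ihs" already present; 2 new (s, w)
  "ihsbvufqzc" → prefix "ihsbvufqz" already present; 1 new (c)
Total nodes = 8 + 8 + 5 + 3 + 5 + 2 + 1 + 6 + 3 + 0 + 2 + 1 = 44

44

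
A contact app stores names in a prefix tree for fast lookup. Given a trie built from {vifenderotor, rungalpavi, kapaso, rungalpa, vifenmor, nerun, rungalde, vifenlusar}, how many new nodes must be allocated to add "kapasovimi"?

"kapaso" is already a path in the trie; the remaining "vimi" must be added.
So 10 − 6 = 4 new nodes.

4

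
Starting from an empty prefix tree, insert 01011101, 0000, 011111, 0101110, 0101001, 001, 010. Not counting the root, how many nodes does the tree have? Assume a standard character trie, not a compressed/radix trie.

19

Insert word by word; a character creates a node only if that edge doesn't already exist:
  "01011101" → 8 new (0, 1, 0, 1, 1, 1, 0, 1)
  "0000" → prefix "0" already present; 3 new (0, 0, 0)
  "011111" → prefix "01" already present; 4 new (1, 1, 1, 1)
  "0101110" → prefix "0101110" already present; 0 new (none)
  "0101001" → prefix "0101" already present; 3 new (0, 0, 1)
  "001" → prefix "00" already present; 1 new (1)
  "010" → prefix "010" already present; 0 new (none)
Total nodes = 8 + 3 + 4 + 0 + 3 + 1 + 0 = 19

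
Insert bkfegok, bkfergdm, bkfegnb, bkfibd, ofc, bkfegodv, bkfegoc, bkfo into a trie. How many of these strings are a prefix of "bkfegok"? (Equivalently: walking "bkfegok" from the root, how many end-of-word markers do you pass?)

Check each prefix of "bkfegok" against the stored set — each match is an end-marker on the path.
Prefixes of the query that are stored words: "bkfegok"
Count: 1

1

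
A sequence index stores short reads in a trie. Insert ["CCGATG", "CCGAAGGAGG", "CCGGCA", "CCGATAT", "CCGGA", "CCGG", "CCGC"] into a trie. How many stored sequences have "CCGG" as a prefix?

Walk to "CCGG"; the words in its subtree are exactly those with that prefix.
Words under "CCGG": CCGG, CCGGA, CCGGCA
Count: 3

3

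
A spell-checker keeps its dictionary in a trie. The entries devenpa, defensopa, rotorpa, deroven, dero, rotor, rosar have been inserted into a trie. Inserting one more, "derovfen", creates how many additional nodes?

"derov" is already a path in the trie; the remaining "fen" must be added.
Each of the 3 remaining characters creates one node.

3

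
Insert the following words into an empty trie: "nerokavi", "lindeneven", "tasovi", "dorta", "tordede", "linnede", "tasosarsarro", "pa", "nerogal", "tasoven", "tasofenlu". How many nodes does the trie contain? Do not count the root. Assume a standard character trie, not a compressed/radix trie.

Insert word by word; a character creates a node only if that edge doesn't already exist:
  "nerokavi" → 8 new (n, e, r, o, k, a, v, i)
  "lindeneven" → 10 new (l, i, n, d, e, n, e, v, e, n)
  "tasovi" → 6 new (t, a, s, o, v, i)
  "dorta" → 5 new (d, o, r, t, a)
  "tordede" → prefix "t" already present; 6 new (o, r, d, e, d, e)
  "linnede" → prefix "lin" already present; 4 new (n, e, d, e)
  "tasosarsarro" → prefix "taso" already present; 8 new (s, a, r, s, a, r, r, o)
  "pa" → 2 new (p, a)
  "nerogal" → prefix "nero" already present; 3 new (g, a, l)
  "tasoven" → prefix "tasov" already present; 2 new (e, n)
  "tasofenlu" → prefix "taso" already present; 5 new (f, e, n, l, u)
Total nodes = 8 + 10 + 6 + 5 + 6 + 4 + 8 + 2 + 3 + 2 + 5 = 59

59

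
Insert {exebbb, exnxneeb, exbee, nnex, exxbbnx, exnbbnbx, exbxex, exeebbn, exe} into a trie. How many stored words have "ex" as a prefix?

8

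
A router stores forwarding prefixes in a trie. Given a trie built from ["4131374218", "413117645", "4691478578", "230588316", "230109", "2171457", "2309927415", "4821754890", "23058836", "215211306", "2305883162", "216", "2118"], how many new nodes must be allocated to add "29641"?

Walking "29641" from the root, the first 1 characters ("2") follow existing edges; "9" is the first miss.
New nodes needed: |"29641"| − 1 = 5 − 1 = 4.

4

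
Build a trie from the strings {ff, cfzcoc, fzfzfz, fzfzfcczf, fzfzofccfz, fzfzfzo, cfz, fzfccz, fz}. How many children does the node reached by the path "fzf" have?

2

The children of the "fzf" node are the distinct next characters among strings starting with "fzf".
Distinct next characters after "fzf": c, z.
That node has 2 child edges.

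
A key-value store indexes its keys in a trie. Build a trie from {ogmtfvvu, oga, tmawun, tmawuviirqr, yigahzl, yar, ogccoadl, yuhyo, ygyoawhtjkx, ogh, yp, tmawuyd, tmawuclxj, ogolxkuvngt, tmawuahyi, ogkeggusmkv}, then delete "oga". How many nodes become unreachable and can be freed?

1

After clearing the end-marker at "oga", prune upward until reaching a node still needed by another word.
The suffix "a" (1 node) is used only by "oga"; the node for "og" still has the child "m", so pruning stops there.
Nodes removed: 1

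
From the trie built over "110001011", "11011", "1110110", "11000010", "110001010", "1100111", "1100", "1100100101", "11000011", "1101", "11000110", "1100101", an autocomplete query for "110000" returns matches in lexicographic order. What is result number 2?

11000011

DFS of the "110000" subtree visits, in order: "11000010", "11000011"
Position 2: 11000011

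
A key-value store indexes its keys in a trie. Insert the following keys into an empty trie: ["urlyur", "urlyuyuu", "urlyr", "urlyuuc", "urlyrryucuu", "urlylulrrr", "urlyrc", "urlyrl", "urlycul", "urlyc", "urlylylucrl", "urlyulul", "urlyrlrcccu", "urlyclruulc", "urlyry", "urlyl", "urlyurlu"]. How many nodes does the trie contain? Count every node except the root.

52

Insert word by word; a character creates a node only if that edge doesn't already exist:
  "urlyur" → 6 new (u, r, l, y, u, r)
  "urlyuyuu" → prefix "urlyu" already present; 3 new (y, u, u)
  "urlyr" → prefix "urly" already present; 1 new (r)
  "urlyuuc" → prefix "urlyu" already present; 2 new (u, c)
  "urlyrryucuu" → prefix "urlyr" already present; 6 new (r, y, u, c, u, u)
  "urlylulrrr" → prefix "urly" already present; 6 new (l, u, l, r, r, r)
  "urlyrc" → prefix "urlyr" already present; 1 new (c)
  "urlyrl" → prefix "urlyr" already present; 1 new (l)
  "urlycul" → prefix "urly" already present; 3 new (c, u, l)
  "urlyc" → prefix "urlyc" already present; 0 new (none)
  "urlylylucrl" → prefix "urlyl" already present; 6 new (y, l, u, c, r, l)
  "urlyulul" → prefix "urlyu" already present; 3 new (l, u, l)
  "urlyrlrcccu" → prefix "urlyrl" already present; 5 new (r, c, c, c, u)
  "urlyclruulc" → prefix "urlyc" already present; 6 new (l, r, u, u, l, c)
  "urlyry" → prefix "urlyr" already present; 1 new (y)
  "urlyl" → prefix "urlyl" already present; 0 new (none)
  "urlyurlu" → prefix "urlyur" already present; 2 new (l, u)
Total nodes = 6 + 3 + 1 + 2 + 6 + 6 + 1 + 1 + 3 + 0 + 6 + 3 + 5 + 6 + 1 + 0 + 2 = 52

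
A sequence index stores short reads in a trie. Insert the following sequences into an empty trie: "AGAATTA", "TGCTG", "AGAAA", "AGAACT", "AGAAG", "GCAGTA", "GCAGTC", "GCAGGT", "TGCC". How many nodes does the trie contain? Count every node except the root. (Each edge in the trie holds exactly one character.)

26

Count nodes per top-level branch (shared prefixes stored once):
  'A'-branch (AGAAA, AGAACT, AGAAG, AGAATTA): 11 nodes
  'G'-branch (GCAGGT, GCAGTA, GCAGTC): 9 nodes
  'T'-branch (TGCC, TGCTG): 6 nodes
Sum: 26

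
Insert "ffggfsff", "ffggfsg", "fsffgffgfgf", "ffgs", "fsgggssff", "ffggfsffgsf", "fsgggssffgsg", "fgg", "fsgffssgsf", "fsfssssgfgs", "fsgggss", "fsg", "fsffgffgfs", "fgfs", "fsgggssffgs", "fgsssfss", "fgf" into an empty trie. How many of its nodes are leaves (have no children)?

A leaf is a node with no children — equivalently, the end of a word that is not a proper prefix of any other stored word.
Those words: "ffggfsffgsf", "ffggfsg", "ffgs", "fgfs", "fgg", "fgsssfss", "fsffgffgfgf", "fsffgffgfs", "fsfssssgfgs", "fsgffssgsf", "fsgggssffgsg"
Leaf count: 11

11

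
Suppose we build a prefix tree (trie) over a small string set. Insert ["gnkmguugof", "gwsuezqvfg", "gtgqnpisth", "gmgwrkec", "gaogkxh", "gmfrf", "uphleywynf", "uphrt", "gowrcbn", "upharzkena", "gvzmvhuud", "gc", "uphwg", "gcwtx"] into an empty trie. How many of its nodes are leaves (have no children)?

Leaves are exactly the stored words that no other stored word extends.
Those words: "gaogkxh", "gcwtx", "gmfrf", "gmgwrkec", "gnkmguugof", "gowrcbn", "gtgqnpisth", "gvzmvhuud", "gwsuezqvfg", "upharzkena", "uphleywynf", "uphrt", "uphwg"
Leaf count: 13

13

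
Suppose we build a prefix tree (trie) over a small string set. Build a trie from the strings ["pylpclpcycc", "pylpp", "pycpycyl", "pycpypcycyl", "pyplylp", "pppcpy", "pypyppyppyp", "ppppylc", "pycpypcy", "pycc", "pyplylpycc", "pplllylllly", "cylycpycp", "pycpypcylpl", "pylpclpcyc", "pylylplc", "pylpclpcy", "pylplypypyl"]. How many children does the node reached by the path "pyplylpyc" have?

1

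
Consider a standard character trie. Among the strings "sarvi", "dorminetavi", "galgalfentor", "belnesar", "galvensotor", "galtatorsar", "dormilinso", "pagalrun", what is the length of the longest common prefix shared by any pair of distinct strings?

Look for the deepest trie node that still has at least two words in its subtree.
"dormilinso" and "dorminetavi" agree on "dormi" (5 characters) before diverging; nothing deeper is shared.
Longest shared-prefix length: 5

5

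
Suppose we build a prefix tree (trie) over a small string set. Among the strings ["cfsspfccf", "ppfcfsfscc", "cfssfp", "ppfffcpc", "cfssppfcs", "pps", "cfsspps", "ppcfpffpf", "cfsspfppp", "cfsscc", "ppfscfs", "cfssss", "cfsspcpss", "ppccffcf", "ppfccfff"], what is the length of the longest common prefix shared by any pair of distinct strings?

The deepest shared node is where two words last agree before diverging.
"cfsspfccf" and "cfsspfppp" agree on "cfsspf" (6 characters) before diverging; nothing deeper is shared.
Longest shared-prefix length: 6

6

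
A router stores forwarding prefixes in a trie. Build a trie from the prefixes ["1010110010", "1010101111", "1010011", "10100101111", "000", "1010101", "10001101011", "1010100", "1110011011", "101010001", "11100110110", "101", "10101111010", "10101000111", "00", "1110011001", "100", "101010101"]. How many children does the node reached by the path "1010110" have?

1

Follow the path "1010110" to its node, then look at its outgoing edges.
Characters that immediately follow "1010110" among the stored strings: {0}.
That node has 1 child edge.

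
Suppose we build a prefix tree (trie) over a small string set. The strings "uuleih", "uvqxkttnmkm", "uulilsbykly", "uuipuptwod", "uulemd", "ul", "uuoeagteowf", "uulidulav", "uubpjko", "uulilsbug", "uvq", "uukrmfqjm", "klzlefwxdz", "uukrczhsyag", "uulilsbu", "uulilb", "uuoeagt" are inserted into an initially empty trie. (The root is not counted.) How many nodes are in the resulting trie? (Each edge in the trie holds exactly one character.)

81

Trace insertions, counting only characters that open a new branch:
  "uuleih" → 6 new (u, u, l, e, i, h)
  "uvqxkttnmkm" → prefix "u" already present; 10 new (v, q, x, k, t, t, n, m, k, m)
  "uulilsbykly" → prefix "uul" already present; 8 new (i, l, s, b, y, k, l, y)
  "uuipuptwod" → prefix "uu" already present; 8 new (i, p, u, p, t, w, o, d)
  "uulemd" → prefix "uule" already present; 2 new (m, d)
  "ul" → prefix "u" already present; 1 new (l)
  "uuoeagteowf" → prefix "uu" already present; 9 new (o, e, a, g, t, e, o, w, f)
  "uulidulav" → prefix "uuli" already present; 5 new (d, u, l, a, v)
  "uubpjko" → prefix "uu" already present; 5 new (b, p, j, k, o)
  "uulilsbug" → prefix "uulilsb" already present; 2 new (u, g)
  "uvq" → prefix "uvq" already present; 0 new (none)
  "uukrmfqjm" → prefix "uu" already present; 7 new (k, r, m, f, q, j, m)
  "klzlefwxdz" → 10 new (k, l, z, l, e, f, w, x, d, z)
  "uukrczhsyag" → prefix "uukr" already present; 7 new (c, z, h, s, y, a, g)
  "uulilsbu" → prefix "uulilsbu" already present; 0 new (none)
  "uulilb" → prefix "uulil" already present; 1 new (b)
  "uuoeagt" → prefix "uuoeagt" already present; 0 new (none)
Total nodes = 6 + 10 + 8 + 8 + 2 + 1 + 9 + 5 + 5 + 2 + 0 + 7 + 10 + 7 + 0 + 1 + 0 = 81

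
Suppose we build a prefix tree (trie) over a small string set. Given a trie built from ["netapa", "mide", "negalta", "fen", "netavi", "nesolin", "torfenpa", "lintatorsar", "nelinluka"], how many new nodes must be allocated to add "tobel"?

3

"to" is already a path in the trie; the remaining "bel" must be added.
New nodes needed: |"tobel"| − 2 = 5 − 2 = 3.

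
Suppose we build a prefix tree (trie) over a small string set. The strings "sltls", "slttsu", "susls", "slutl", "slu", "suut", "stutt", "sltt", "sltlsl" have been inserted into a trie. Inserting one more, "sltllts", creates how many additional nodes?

The longest prefix of "sltllts" already in the trie is "sltl" (length 4).
New nodes needed: |"sltllts"| − 4 = 7 − 4 = 3.

3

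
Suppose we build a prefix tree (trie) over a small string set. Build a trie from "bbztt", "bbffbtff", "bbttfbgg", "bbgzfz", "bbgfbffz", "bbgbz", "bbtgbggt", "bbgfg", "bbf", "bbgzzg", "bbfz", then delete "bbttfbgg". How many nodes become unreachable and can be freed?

5

Walk "bbttfbgg" from the leaf back toward the root, removing each node that no remaining word uses.
The suffix "tfbgg" (5 nodes) is used only by "bbttfbgg"; the node for "bbt" still has the child "g", so pruning stops there.
Nodes removed: 5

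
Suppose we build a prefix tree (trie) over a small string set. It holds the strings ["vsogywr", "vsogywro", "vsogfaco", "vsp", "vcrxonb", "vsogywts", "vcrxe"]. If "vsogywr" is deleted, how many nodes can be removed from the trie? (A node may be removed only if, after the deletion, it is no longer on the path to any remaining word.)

0

A node on "vsogywr"'s path can go only if nothing else ends at it or branches off below it.
Every node on "vsogywr" is still needed (e.g. by "vsogywro"), so nothing is freed.
Nodes removed: 0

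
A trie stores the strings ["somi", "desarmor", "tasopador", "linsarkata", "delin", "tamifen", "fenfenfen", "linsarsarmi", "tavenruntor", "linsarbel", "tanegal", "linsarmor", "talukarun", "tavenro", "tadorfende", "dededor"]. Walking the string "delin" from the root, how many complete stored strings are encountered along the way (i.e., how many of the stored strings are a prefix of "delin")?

1

Check each prefix of "delin" against the stored set — each match is an end-marker on the path.
Prefixes of the query that are stored words: "delin"
Count: 1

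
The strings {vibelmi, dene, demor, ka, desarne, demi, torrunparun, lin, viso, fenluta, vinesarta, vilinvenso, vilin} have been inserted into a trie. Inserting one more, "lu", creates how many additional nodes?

1

"l" is already a path in the trie; the remaining "u" must be added.
Each of the 1 remaining characters creates one node.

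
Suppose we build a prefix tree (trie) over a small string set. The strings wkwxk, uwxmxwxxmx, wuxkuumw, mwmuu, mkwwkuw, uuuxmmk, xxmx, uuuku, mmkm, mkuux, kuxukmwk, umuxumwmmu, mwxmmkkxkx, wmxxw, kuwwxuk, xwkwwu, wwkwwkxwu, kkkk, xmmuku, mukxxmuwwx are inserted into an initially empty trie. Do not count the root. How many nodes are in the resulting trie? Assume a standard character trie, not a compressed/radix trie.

Insert word by word; a character creates a node only if that edge doesn't already exist:
  "wkwxk" → 5 new (w, k, w, x, k)
  "uwxmxwxxmx" → 10 new (u, w, x, m, x, w, x, x, m, x)
  "wuxkuumw" → prefix "w" already present; 7 new (u, x, k, u, u, m, w)
  "mwmuu" → 5 new (m, w, m, u, u)
  "mkwwkuw" → prefix "m" already present; 6 new (k, w, w, k, u, w)
  "uuuxmmk" → prefix "u" already present; 6 new (u, u, x, m, m, k)
  "xxmx" → 4 new (x, x, m, x)
  "uuuku" → prefix "uuu" already present; 2 new (k, u)
  "mmkm" → prefix "m" already present; 3 new (m, k, m)
  "mkuux" → prefix "mk" already present; 3 new (u, u, x)
  "kuxukmwk" → 8 new (k, u, x, u, k, m, w, k)
  "umuxumwmmu" → prefix "u" already present; 9 new (m, u, x, u, m, w, m, m, u)
  "mwxmmkkxkx" → prefix "mw" already present; 8 new (x, m, m, k, k, x, k, x)
  "wmxxw" → prefix "w" already present; 4 new (m, x, x, w)
  "kuwwxuk" → prefix "ku" already present; 5 new (w, w, x, u, k)
  "xwkwwu" → prefix "x" already present; 5 new (w, k, w, w, u)
  "wwkwwkxwu" → prefix "w" already present; 8 new (w, k, w, w, k, x, w, u)
  "kkkk" → prefix "k" already present; 3 new (k, k, k)
  "xmmuku" → prefix "x" already present; 5 new (m, m, u, k, u)
  "mukxxmuwwx" → prefix "m" already present; 9 new (u, k, x, x, m, u, w, w, x)
Total nodes = 5 + 10 + 7 + 5 + 6 + 6 + 4 + 2 + 3 + 3 + 8 + 9 + 8 + 4 + 5 + 5 + 8 + 3 + 5 + 9 = 115

115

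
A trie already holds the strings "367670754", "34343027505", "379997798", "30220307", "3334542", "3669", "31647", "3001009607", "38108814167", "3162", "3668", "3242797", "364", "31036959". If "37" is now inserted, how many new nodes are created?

Every character of "37" already lies on an existing path (it is a prefix of some stored word).
No new nodes are needed: 0.

0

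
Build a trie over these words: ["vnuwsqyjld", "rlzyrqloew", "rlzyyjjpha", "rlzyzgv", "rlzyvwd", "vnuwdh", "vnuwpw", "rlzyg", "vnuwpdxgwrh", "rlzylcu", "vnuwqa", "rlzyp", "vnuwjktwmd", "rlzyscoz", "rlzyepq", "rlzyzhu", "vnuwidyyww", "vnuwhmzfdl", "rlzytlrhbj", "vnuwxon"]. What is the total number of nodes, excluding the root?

Count nodes per top-level branch (shared prefixes stored once):
  'r'-branch (rlzyepq, rlzyg, rlzylcu, rlzyp, rlzyrqloew, rlzyscoz, rlzytlrhbj, rlzyvwd, rlzyyjjpha, rlzyzgv, rlzyzhu): 42 nodes
  'v'-branch (vnuwdh, vnuwhmzfdl, vnuwidyyww, vnuwjktwmd, vnuwpdxgwrh, vnuwpw, vnuwqa, vnuwsqyjld, vnuwxon): 43 nodes
Sum: 85

85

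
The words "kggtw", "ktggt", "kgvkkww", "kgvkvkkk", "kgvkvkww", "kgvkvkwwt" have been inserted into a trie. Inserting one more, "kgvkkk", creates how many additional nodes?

1

The longest prefix of "kgvkkk" already in the trie is "kgvkk" (length 5).
New nodes needed: |"kgvkkk"| − 5 = 6 − 5 = 1.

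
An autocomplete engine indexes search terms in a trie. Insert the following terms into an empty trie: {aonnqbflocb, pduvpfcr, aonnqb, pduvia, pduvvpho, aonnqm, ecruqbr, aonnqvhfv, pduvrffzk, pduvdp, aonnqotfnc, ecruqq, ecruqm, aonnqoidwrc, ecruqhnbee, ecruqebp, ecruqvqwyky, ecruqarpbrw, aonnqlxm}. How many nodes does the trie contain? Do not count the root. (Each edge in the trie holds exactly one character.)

Count nodes per top-level branch (shared prefixes stored once):
  'a'-branch (aonnqb, aonnqbflocb, aonnqlxm, aonnqm, aonnqoidwrc, aonnqotfnc, aonnqvhfv): 29 nodes
  'e'-branch (ecruqarpbrw, ecruqbr, ecruqebp, ecruqhnbee, ecruqm, ecruqq, ecruqvqwyky): 29 nodes
  'p'-branch (pduvdp, pduvia, pduvpfcr, pduvrffzk, pduvvpho): 21 nodes
Sum: 79

79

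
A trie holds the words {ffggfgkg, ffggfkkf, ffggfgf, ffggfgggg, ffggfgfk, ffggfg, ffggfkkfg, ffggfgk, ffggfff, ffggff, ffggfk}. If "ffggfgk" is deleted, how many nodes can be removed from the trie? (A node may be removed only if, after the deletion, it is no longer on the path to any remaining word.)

0

Walk "ffggfgk" from the leaf back toward the root, removing each node that no remaining word uses.
Every node on "ffggfgk" is still needed (e.g. by "ffggfgkg"), so nothing is freed.
Nodes removed: 0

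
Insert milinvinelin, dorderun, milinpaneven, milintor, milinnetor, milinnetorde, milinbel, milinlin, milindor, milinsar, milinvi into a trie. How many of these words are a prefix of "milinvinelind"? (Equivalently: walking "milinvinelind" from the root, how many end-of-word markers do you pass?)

Walk "milinvinelind" from the root; an end-of-word marker is hit whenever a stored word is a prefix of "milinvinelind".
Prefixes of the query that are stored words: "milinvi", "milinvinelin"
Count: 2

2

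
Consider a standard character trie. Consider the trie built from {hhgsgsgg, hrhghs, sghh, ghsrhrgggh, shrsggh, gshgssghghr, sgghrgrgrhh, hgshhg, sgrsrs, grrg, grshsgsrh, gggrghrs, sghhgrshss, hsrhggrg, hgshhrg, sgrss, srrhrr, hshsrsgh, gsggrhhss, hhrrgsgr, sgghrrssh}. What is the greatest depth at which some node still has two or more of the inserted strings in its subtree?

The deepest shared node is where two words last agree before diverging.
e.g. "hgshhg" and "hgshhrg" share the prefix "hgshh" of length 5; no pair shares a longer one.
Longest shared-prefix length: 5

5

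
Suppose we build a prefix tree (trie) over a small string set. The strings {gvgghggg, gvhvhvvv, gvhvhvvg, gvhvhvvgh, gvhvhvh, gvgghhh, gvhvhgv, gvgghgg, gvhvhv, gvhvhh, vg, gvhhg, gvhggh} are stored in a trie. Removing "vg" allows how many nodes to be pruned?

After clearing the end-marker at "vg", prune upward until reaching a node still needed by another word.
No other word shares any prefix with "vg", so all 2 of its nodes go.
Nodes removed: 2

2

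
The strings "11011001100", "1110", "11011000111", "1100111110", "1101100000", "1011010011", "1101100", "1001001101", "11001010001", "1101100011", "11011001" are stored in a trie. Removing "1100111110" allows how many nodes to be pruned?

After clearing the end-marker at "1100111110", prune upward until reaching a node still needed by another word.
The suffix "11110" (5 nodes) is used only by "1100111110"; the node for "11001" still has the child "0", so pruning stops there.
Nodes removed: 5

5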